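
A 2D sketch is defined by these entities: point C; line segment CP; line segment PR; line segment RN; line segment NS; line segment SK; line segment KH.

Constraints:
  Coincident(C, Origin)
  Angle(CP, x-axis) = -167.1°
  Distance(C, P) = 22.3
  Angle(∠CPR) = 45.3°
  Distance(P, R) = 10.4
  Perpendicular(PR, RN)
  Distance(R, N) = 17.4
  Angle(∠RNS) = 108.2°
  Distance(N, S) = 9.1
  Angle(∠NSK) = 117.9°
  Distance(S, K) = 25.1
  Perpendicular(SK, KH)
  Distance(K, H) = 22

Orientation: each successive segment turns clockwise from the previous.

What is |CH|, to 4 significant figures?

33.38

C is at the origin; CP runs at -167.1° with length 22.3, so P = (-21.74, -4.978). ∠CPR = 45.3° gives PR at 58.20° from the x-axis; with |PR| = 10.4, R = (-16.26, 3.860). PR is perpendicular to RN, so RN runs at -31.80°; with |RN| = 17.4, N = (-1.469, -5.309). ∠RNS = 108.2° gives NS at -103.6° from the x-axis; with |NS| = 9.1, S = (-3.608, -14.15). ∠NSK = 117.9° gives SK at -165.7° from the x-axis; with |SK| = 25.1, K = (-27.93, -20.35). SK is perpendicular to KH, so KH runs at 104.3°; with |KH| = 22.0, H = (-33.36, 0.9652). Then |CH| = |H − C| = 33.38.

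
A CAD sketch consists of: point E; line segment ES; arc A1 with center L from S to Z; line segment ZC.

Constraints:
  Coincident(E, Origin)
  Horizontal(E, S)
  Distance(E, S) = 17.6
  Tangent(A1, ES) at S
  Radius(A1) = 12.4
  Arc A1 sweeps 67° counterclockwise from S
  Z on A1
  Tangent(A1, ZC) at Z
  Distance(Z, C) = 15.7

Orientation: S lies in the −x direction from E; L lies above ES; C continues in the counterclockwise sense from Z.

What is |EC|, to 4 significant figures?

22.01

E is at the origin; E and S share the same y with |ES| = 17.6 and S on the −x side, so S = (-17.60, 0.000). Tangency of A1 to ES means the radius LS is perpendicular to ES, so L = S + (0, 12.4) = (-17.60, 12.40). On A1, S sits at bearing -90° from L; a 67° counterclockwise sweep puts Z at bearing -23°, so Z = L + 12.4·(cos -23°, sin -23°) = (-6.186, 7.555). Since A1 is tangent to ZC there, LZ ⟂ ZC, so ZC runs along (−sin -23°, cos -23°); with |ZC| = 15.7, C = (-0.05126, 22.01). Then |EC| = |C − E| = 22.01.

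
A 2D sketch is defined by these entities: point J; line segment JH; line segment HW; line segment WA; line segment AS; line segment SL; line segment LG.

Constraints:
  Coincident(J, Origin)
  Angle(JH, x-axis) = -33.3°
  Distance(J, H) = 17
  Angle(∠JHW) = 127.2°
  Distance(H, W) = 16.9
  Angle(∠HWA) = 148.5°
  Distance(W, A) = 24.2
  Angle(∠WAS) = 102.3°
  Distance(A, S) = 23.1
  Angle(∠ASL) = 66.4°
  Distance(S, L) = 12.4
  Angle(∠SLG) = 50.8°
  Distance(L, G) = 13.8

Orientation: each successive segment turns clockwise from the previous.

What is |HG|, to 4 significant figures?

42.10

J is at the origin; JH runs at -33.3° with length 17.0, so H = (14.21, -9.333). ∠JHW = 127.2° gives HW at -86.10° from the x-axis; with |HW| = 16.9, W = (15.36, -26.19). ∠HWA = 148.5° gives WA at -117.6° from the x-axis; with |WA| = 24.2, A = (4.146, -47.64). ∠WAS = 102.3° gives AS at 164.7° from the x-axis; with |AS| = 23.1, S = (-18.13, -41.54). ∠ASL = 66.4° gives SL at 51.10° from the x-axis; with |SL| = 12.4, L = (-10.35, -31.89). ∠SLG = 50.8° gives LG at -78.10° from the x-axis; with |LG| = 13.8, G = (-7.502, -45.40). Then |HG| = |G − H| = 42.10.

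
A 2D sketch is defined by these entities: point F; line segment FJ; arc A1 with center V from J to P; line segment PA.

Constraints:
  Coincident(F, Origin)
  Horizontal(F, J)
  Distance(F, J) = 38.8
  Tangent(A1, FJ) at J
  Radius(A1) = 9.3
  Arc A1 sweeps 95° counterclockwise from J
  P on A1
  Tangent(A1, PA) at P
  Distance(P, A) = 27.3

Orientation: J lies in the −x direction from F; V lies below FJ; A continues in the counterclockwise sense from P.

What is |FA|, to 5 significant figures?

58.982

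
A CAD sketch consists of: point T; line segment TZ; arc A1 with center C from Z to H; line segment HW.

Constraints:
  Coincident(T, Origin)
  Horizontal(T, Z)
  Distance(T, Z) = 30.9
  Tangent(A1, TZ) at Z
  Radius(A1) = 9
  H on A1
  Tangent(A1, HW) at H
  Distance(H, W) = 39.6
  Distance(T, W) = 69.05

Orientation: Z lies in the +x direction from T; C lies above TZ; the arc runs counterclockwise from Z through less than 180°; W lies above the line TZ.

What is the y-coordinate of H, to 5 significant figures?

5.3700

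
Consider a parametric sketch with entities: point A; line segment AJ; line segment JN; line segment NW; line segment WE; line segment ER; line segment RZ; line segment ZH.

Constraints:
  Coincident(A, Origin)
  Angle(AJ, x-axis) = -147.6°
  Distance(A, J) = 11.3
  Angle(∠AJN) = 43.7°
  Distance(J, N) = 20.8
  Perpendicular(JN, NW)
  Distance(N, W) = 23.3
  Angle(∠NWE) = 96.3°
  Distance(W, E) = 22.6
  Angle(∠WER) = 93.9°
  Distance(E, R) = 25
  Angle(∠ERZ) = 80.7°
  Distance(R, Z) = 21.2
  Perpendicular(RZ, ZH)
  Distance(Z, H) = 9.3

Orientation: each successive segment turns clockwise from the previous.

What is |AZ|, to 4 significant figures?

9.830

∠WER = 93.9° gives ER at 176.3° from the x-axis; with |ER| = 25.0, R = (-9.863, -12.25). ∠ERZ = 80.7° gives RZ at 77.00° from the x-axis; with |RZ| = 21.2, Z = (-5.094, 8.407). Then |AZ| = |Z − A| = 9.830.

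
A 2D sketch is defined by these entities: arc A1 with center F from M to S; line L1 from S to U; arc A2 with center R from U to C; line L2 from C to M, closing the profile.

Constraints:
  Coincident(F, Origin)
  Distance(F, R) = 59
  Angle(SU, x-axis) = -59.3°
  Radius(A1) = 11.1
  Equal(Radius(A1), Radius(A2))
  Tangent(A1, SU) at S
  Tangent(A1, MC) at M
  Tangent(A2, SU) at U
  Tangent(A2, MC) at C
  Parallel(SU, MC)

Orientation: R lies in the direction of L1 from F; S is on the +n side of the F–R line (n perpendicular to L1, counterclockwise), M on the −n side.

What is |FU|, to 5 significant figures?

60.035

The slot axis is L1's direction at -59.3°, so u = (cos -59.3°, sin -59.3°) = (0.51054, -0.85985) and n = (−sin -59.3°, cos -59.3°) = (0.85985, 0.51054). F is at the origin and R lies 59.0 along u from F, so R = 59.0·u = (30.122, -50.731). Tangency of A1 to both parallel lines with radius 11.1 puts S and M at F ± 11.1·n: S = (9.5444, 5.6670), M = (-9.5444, -5.6670). Equal radii place U and C the same way about R: U = R + 11.1·n = (39.666, -45.064), C = R − 11.1·n = (20.578, -56.398). Then |FU| = |U − F| = 60.035.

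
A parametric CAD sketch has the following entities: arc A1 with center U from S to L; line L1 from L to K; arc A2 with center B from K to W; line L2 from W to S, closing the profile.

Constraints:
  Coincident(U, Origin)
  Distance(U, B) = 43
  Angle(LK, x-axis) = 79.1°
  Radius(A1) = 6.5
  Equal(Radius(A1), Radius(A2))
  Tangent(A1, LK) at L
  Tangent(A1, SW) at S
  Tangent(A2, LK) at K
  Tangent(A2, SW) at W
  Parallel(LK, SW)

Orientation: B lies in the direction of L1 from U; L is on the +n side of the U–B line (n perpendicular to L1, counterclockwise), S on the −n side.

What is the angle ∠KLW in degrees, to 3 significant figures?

16.8°

Tangency of A1 to both parallel lines with radius 6.5 puts L and S at U ± 6.5·n: L = (-6.38, 1.23), S = (6.38, -1.23). Equal radii place K and W the same way about B: K = B + 6.5·n = (1.75, 43.5), W = B − 6.5·n = (14.5, 41.0). Then cos ∠KLW = LK·LW / (|LK||LW|), giving 16.8°.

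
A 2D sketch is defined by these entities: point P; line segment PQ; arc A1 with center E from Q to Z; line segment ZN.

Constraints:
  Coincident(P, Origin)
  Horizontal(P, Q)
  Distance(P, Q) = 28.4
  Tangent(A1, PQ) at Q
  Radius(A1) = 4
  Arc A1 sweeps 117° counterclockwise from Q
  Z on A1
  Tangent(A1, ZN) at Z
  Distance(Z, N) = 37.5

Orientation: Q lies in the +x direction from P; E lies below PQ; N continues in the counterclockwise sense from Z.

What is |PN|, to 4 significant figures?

57.37

P is at the origin; P and Q share the same y with |PQ| = 28.4 and Q on the +x side, so Q = (28.40, 0.000). Since A1 is tangent to PQ there, EQ ⟂ PQ, so E = Q + (0, -4) = (28.40, -4.000). On A1, Q sits at bearing 90° from E; a 117° counterclockwise sweep puts Z at bearing 207°, so Z = E + 4.0·(cos 207°, sin 207°) = (24.84, -5.816). Tangency of A1 to ZN means the radius EZ is perpendicular to ZN, so ZN runs along (−sin 207°, cos 207°); with |ZN| = 37.5, N = (41.86, -39.23). Then |PN| = |N − P| = 57.37.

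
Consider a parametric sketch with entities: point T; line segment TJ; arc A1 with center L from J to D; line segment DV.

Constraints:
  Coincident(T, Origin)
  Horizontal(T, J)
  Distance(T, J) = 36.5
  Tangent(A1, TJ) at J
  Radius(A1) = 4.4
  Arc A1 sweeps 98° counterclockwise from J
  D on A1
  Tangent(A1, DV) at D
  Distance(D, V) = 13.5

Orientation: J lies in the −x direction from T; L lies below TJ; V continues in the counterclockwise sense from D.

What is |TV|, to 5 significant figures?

43.095

T is at the origin; T and J share the same y with |TJ| = 36.5 and J on the −x side, so J = (-36.500, 0.0000). The tangent condition forces LJ to be normal to TJ, so L = J + (0, -4.4) = (-36.500, -4.4000). On A1, J sits at bearing 90° from L; a 98° counterclockwise sweep puts D at bearing 188°, so D = L + 4.4·(cos 188°, sin 188°) = (-40.857, -5.0124). The tangent condition forces LD to be normal to DV, so DV runs along (−sin 188°, cos 188°); with |DV| = 13.5, V = (-38.978, -18.381). Then |TV| = |V − T| = 43.095.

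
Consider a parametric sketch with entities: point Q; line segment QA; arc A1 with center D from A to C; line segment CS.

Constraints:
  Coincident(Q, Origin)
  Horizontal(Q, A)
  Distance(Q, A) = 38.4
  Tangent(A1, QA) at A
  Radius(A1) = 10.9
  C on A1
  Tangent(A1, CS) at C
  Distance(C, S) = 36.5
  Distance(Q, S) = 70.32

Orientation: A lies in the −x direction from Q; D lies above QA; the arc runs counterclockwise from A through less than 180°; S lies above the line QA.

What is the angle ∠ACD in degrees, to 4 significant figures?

25.27°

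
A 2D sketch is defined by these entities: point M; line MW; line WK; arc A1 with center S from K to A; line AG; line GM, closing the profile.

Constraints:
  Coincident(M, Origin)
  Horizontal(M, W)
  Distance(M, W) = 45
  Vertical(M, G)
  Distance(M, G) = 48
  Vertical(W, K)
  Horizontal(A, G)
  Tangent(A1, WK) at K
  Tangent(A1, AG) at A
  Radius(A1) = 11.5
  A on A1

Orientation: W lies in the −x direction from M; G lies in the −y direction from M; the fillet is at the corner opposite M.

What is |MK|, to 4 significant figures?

57.94

M is at the origin; M and W share the same y with |MW| = 45.0 and W on the −x side, so W = (-45.00, 0.000). MG is vertical with |MG| = 48.0 and G on the −y side, so G = (0.000, -48.00). The virtual corner opposite M is at (-45.00, -48.00). A1 meets WK tangentially, so SK is at right angles to WK and since A1 is tangent to AG there, SA ⟂ AG, with radius 11.5, so the center S sits 11.5 in from both sides at S = (-33.50, -36.50). That places the tangent points at K = (-45.00, -36.50) on WK and A = (-33.50, -48.00) on AG. Then |MK| = |K − M| = 57.94.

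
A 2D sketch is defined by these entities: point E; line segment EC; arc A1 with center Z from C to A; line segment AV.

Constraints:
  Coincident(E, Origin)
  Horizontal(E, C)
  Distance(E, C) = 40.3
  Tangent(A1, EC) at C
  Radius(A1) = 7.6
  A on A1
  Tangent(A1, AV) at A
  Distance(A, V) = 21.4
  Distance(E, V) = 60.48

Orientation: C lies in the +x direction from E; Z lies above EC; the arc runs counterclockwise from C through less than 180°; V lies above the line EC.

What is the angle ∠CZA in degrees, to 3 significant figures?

68.6°

Checks: ∠(ZC, CE) = 90.00° ✓; |ZC| = 7.600 ✓; |ZA| = 7.600 ✓; ∠(ZA, AV) = 90.00° ✓; |AV| = 21.40 ✓; |EV| = 60.48 ✓.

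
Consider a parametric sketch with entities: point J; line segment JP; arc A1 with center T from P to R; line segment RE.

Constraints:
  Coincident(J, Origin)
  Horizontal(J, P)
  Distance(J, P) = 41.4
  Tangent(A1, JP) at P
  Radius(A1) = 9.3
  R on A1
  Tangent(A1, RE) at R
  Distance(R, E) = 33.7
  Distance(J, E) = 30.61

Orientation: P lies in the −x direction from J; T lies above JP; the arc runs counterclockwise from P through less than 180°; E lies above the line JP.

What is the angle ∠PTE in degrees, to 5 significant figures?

122.67°

Checks: |TP| = 9.300 ✓; |TR| = 9.300 ✓; ∠(TR, RE) = 90.00° ✓; |RE| = 33.70 ✓; |JE| = 30.61 ✓.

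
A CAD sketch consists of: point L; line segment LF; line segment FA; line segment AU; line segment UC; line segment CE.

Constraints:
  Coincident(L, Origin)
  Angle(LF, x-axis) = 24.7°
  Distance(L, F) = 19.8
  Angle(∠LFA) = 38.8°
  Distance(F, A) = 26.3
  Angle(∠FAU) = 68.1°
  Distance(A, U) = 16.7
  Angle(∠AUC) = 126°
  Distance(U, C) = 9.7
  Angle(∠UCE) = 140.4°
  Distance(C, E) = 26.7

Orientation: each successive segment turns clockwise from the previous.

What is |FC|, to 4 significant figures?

20.80

L is at the origin; LF runs at 24.7° with length 19.8, so F = (17.99, 8.274). ∠LFA = 38.8° gives FA at -116.5° from the x-axis; with |FA| = 26.3, A = (6.253, -15.26). ∠FAU = 68.1° gives AU at 131.6° from the x-axis; with |AU| = 16.7, U = (-4.834, -2.775). ∠AUC = 126.0° gives UC at 77.60° from the x-axis; with |UC| = 9.7, C = (-2.751, 6.699). Then |FC| = |C − F| = 20.80.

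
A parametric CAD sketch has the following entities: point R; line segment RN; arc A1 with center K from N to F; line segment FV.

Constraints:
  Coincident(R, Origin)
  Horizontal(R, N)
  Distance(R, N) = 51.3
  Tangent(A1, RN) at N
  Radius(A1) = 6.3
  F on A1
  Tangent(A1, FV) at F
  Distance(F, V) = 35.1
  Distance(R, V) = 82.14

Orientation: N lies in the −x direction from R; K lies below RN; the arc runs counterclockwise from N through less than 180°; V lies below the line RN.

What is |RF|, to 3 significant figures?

56.7

Checks: |KF| = 6.300 ✓; ∠(KF, FV) = 90.00° ✓; |FV| = 35.10 ✓; |RV| = 82.14 ✓.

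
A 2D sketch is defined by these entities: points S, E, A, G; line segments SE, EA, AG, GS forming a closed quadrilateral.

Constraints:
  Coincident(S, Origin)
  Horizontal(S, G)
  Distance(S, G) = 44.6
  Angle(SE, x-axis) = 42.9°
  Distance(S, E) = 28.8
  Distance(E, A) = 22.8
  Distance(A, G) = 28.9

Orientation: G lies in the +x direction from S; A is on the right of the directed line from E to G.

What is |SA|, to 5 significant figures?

16.023

S is at the origin; S and G share the same y with |SG| = 44.6 and G in +x, so G = (44.6, 0). SE runs at 42.9° with |SE| = 28.8, so E = (21.097, 19.605). A is determined by |EA| = 22.8 and |AG| = 28.9 together: it lies at the intersection of circle(E, 22.8) and circle(G, 28.9). With |EG| = 30.606, the foot of the radical line on EG is 10.151 from E and the perpendicular offset is √(22.8² − 10.151²) = 20.416. Taking the right-of-EG solution: A = (15.815, -2.5749).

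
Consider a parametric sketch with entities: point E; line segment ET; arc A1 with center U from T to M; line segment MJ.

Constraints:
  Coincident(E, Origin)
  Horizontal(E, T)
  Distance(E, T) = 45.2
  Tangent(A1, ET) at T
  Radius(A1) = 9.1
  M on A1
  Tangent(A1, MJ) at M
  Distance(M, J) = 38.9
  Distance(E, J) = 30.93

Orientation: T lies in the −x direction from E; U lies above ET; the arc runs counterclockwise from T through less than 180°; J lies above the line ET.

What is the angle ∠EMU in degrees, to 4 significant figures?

136.8°

Checks: |UM| = 9.100 ✓; ∠(UM, MJ) = 90.00° ✓; |MJ| = 38.90 ✓; |EJ| = 30.93 ✓.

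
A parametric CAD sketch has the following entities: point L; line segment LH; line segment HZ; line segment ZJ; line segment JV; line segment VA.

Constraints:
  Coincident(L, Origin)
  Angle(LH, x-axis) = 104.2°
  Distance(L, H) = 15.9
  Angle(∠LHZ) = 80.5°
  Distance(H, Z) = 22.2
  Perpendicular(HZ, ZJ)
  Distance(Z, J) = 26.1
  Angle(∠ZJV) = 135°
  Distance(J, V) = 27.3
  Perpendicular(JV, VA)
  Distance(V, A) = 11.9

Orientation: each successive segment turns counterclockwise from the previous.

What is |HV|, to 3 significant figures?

45.5

The perpendicularity gives ZJ at right angles to HZ, so ZJ runs at -66.3°; with |ZJ| = 26.1, J = (-13.7, -17.4). ∠ZJV = 135.0° gives JV at -21.3° from the x-axis; with |JV| = 27.3, V = (11.7, -27.3). Then |HV| = |V − H| = 45.5.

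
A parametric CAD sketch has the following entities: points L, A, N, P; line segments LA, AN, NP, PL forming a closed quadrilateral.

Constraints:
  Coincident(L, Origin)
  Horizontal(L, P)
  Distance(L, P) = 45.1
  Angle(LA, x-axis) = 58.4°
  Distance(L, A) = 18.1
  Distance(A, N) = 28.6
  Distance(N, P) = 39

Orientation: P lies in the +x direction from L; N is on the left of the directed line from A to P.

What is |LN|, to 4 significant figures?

46.41

Checks: |AN| = 28.60 ✓; |NP| = 39.00 ✓.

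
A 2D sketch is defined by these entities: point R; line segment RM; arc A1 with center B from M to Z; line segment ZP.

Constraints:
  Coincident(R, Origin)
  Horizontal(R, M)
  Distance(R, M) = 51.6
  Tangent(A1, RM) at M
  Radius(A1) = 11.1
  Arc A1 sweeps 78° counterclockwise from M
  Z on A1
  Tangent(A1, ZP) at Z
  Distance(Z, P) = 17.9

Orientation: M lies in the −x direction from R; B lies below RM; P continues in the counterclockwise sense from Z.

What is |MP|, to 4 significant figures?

30.07

On A1, M sits at bearing 90° from B; a 78° counterclockwise sweep puts Z at bearing 168°, so Z = B + 11.1·(cos 168°, sin 168°) = (-62.46, -8.792). Tangency of A1 to ZP means the radius BZ is perpendicular to ZP, so ZP runs along (−sin 168°, cos 168°); with |ZP| = 17.9, P = (-66.18, -26.30). Then |MP| = |P − M| = 30.07.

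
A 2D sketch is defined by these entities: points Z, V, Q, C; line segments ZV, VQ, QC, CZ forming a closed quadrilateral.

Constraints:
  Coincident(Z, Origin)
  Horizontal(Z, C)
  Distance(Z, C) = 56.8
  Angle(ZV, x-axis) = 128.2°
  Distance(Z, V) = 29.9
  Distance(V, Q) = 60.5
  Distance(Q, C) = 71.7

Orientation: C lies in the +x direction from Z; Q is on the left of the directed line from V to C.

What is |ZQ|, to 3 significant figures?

69.6

Z is at the origin; ZC is horizontal with |ZC| = 56.8 and C in +x, so C = (56.8, 0). ZV runs at 128.2° with |ZV| = 29.9, so V = (-18.5, 23.5). Q is determined by |VQ| = 60.5 and |QC| = 71.7 together: it lies at the intersection of circle(V, 60.5) and circle(C, 71.7). With |VC| = 78.9, the foot of the radical line on VC is 30.0 from V and the perpendicular offset is √(60.5² − 30.0²) = 52.5. Taking the left-of-VC solution: Q = (25.8, 64.7).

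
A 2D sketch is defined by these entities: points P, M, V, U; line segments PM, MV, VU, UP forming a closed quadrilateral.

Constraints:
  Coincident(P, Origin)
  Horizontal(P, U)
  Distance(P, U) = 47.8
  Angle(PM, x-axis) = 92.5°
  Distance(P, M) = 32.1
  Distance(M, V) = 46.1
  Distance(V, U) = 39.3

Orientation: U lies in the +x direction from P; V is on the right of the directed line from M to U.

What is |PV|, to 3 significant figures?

16.3

P is at the origin; P and U share the same y with |PU| = 47.8 and U in +x, so U = (47.8, 0). PM runs at 92.5° with |PM| = 32.1, so M = (-1.40, 32.1). V is determined by |MV| = 46.1 and |VU| = 39.3 together: it lies at the intersection of circle(M, 46.1) and circle(U, 39.3). With |MU| = 58.7, the foot of the radical line on MU is 34.3 from M and the perpendicular offset is √(46.1² − 34.3²) = 30.8. Taking the right-of-MU solution: V = (10.5, -12.5).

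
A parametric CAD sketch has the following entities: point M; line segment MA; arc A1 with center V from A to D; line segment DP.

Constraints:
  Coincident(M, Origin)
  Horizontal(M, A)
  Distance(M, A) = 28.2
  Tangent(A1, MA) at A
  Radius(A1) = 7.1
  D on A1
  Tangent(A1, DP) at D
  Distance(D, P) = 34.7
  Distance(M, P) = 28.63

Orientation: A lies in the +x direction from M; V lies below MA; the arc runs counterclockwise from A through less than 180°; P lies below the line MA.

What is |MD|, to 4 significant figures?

22.97

M is at the origin; M and A share the same y with |MA| = 28.2 and A on the +x side, so A = (28.20, 0.000). Since A1 is tangent to MA there, VA ⟂ MA, so V = A + (0, -7.1) = (28.20, -7.100). Since VD ⟂ DP (tangency), |VP| = √(7.1² + 34.7²) = 35.42 regardless of where D sits on A1. So P lies on both circle(M, 28.63) and circle(V, 35.42); the below-MA intersection is P = (0.07593, -28.63). D is the foot of the tangent from P: D = (22.84, -2.442).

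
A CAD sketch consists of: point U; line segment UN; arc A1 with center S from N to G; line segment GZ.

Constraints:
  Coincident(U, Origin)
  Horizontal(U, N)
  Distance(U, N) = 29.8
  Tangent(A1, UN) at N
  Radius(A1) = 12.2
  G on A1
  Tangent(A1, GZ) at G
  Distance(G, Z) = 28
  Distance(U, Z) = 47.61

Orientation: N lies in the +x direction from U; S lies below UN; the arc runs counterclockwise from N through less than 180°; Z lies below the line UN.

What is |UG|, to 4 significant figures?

22.83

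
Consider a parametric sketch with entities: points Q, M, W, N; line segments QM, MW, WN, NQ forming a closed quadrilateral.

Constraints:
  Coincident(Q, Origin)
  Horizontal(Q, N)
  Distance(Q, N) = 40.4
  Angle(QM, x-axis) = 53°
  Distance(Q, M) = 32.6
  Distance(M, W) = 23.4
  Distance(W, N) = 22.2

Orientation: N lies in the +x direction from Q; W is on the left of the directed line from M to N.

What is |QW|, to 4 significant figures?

48.06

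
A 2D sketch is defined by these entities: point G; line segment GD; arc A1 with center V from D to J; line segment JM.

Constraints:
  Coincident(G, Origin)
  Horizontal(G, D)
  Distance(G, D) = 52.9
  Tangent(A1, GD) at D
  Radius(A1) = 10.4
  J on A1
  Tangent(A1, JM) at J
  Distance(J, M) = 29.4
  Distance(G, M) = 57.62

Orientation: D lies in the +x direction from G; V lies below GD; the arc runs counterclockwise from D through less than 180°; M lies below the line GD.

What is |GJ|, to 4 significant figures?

43.70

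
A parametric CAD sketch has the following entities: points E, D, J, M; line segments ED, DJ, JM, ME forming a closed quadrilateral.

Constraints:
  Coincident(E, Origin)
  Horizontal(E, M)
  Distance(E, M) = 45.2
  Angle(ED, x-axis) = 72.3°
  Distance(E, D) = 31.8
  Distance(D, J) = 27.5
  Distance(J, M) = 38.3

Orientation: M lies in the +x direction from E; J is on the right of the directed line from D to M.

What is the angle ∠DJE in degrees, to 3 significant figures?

118°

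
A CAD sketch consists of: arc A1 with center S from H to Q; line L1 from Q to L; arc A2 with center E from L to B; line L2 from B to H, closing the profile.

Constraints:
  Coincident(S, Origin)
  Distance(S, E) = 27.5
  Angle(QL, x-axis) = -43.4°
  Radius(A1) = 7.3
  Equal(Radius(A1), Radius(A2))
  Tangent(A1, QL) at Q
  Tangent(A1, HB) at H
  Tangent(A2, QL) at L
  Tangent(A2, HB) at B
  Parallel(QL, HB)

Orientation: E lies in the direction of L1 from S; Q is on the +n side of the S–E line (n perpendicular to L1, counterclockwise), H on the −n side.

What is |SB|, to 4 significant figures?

28.45

Tangency of A1 to both parallel lines with radius 7.3 puts Q and H at S ± 7.3·n: Q = (5.016, 5.304), H = (-5.016, -5.304). Equal radii place L and B the same way about E: L = E + 7.3·n = (25.00, -13.59), B = E − 7.3·n = (14.97, -24.20). Then |SB| = |B − S| = 28.45.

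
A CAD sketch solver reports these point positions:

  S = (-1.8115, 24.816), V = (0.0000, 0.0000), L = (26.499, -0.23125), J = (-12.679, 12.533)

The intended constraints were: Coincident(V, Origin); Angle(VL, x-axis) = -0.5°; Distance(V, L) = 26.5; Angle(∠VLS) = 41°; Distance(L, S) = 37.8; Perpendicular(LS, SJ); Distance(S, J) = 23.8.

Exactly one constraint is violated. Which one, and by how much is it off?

Distance(S, J) = 23.8 — off by 7.40.

V = (0.00, 0.00) ✓; VL at -0.5000° ✓; |VL| = 26.50 ✓; ∠VLS = 41.00° ✓; |LS| = 37.80 ✓; ∠(LS, SJ) = 90.00° ✓; |SJ| = 16.40 ✗.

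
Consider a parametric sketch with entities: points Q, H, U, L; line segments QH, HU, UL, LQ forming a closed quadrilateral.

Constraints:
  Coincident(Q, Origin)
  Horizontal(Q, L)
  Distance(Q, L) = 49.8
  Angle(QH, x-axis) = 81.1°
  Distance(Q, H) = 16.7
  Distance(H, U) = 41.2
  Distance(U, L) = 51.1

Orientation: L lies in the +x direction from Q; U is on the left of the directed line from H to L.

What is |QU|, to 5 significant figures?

55.948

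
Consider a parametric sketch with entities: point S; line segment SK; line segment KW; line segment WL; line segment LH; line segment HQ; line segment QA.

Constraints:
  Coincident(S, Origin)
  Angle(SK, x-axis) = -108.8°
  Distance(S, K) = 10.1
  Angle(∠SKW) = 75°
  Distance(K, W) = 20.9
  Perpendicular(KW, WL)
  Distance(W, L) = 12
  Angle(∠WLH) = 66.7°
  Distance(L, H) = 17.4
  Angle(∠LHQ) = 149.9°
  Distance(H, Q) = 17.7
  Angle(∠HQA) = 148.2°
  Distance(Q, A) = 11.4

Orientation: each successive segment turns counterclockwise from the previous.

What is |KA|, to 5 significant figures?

21.487

S is at the origin; SK runs at -108.8° with length 10.1, so K = (-3.2549, -9.5612). ∠SKW = 75.0° gives KW at -3.8000° from the x-axis; with |KW| = 20.9, W = (17.599, -10.946). The perpendicularity gives WL at right angles to KW, so WL runs at 86.200°; with |WL| = 12.0, L = (18.394, 1.0273). ∠WLH = 66.7° gives LH at -160.50° from the x-axis; with |LH| = 17.4, H = (1.9925, -4.7809). ∠LHQ = 149.9° gives HQ at -130.40° from the x-axis; with |HQ| = 17.7, Q = (-9.4792, -18.260). ∠HQA = 148.2° gives QA at -98.600° from the x-axis; with |QA| = 11.4, A = (-11.184, -29.532). Then |KA| = |A − K| = 21.487.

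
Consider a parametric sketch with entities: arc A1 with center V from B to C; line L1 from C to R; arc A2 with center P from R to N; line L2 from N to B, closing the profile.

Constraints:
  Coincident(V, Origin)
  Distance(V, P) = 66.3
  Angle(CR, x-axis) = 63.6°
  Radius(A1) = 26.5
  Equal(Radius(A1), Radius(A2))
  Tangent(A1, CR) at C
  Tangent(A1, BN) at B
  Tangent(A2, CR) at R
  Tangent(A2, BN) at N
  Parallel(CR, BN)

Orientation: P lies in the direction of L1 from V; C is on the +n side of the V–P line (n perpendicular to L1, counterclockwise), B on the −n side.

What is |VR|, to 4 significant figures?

71.40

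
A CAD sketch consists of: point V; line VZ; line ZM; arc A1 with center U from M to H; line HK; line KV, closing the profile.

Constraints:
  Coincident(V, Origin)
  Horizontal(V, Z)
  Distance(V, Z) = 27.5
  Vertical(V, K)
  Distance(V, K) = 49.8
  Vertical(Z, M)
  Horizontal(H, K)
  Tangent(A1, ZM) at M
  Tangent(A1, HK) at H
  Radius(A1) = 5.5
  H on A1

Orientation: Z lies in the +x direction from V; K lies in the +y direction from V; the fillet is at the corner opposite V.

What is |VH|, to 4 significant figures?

54.44

V is at the origin; VZ is horizontal with |VZ| = 27.5 and Z on the +x side, so Z = (27.50, 0.000). VK is vertical with |VK| = 49.8 and K on the +y side, so K = (0.000, 49.80). The virtual corner opposite V is at (27.50, 49.80). Since A1 is tangent to ZM there, UM ⟂ ZM and A1 meets HK tangentially, so UH is at right angles to HK, with radius 5.5, so the center U sits 5.5 in from both sides at U = (22.00, 44.30). That places the tangent points at M = (27.50, 44.30) on ZM and H = (22.00, 49.80) on HK. Then |VH| = |H − V| = 54.44.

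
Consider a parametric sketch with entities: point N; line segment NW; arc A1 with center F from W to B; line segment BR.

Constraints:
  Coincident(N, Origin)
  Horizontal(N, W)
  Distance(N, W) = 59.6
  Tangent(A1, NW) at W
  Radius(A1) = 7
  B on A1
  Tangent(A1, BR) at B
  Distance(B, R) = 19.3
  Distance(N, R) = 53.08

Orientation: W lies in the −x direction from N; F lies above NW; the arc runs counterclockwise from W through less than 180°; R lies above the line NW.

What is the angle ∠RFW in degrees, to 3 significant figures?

144°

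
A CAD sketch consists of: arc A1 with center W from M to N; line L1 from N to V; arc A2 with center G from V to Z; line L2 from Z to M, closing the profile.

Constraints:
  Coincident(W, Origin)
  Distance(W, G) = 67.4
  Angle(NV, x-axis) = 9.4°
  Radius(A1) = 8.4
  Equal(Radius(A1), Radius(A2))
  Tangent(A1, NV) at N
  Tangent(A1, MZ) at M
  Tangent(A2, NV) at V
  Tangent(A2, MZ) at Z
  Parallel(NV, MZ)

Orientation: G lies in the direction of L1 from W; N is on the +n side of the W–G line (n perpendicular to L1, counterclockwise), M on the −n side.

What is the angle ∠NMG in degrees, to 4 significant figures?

82.90°

The slot axis is L1's direction at 9.4°, so u = (cos 9.4°, sin 9.4°) = (0.9866, 0.1633) and n = (−sin 9.4°, cos 9.4°) = (-0.1633, 0.9866). W is at the origin and G lies 67.4 along u from W, so G = 67.4·u = (66.49, 11.01). Tangency of A1 to both parallel lines with radius 8.4 puts N and M at W ± 8.4·n: N = (-1.372, 8.287), M = (1.372, -8.287). Then cos ∠NMG = MN·MG / (|MN||MG|), giving 82.90°.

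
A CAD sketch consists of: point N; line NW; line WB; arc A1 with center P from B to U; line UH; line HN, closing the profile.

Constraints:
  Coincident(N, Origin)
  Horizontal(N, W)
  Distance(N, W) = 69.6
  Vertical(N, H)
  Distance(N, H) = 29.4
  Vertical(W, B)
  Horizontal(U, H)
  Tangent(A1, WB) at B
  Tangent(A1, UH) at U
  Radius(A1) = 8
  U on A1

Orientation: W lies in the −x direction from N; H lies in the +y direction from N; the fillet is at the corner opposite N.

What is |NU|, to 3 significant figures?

68.3

N is at the origin; N and W share the same y with |NW| = 69.6 and W on the −x side, so W = (-69.6, 0.00). NH is vertical with |NH| = 29.4 and H on the +y side, so H = (0.00, 29.4). The virtual corner opposite N is at (-69.6, 29.4). Since A1 is tangent to WB there, PB ⟂ WB and tangency of A1 to UH means the radius PU is perpendicular to UH, with radius 8.0, so the center P sits 8.0 in from both sides at P = (-61.6, 21.4). That places the tangent points at B = (-69.6, 21.4) on WB and U = (-61.6, 29.4) on UH. Then |NU| = |U − N| = 68.3.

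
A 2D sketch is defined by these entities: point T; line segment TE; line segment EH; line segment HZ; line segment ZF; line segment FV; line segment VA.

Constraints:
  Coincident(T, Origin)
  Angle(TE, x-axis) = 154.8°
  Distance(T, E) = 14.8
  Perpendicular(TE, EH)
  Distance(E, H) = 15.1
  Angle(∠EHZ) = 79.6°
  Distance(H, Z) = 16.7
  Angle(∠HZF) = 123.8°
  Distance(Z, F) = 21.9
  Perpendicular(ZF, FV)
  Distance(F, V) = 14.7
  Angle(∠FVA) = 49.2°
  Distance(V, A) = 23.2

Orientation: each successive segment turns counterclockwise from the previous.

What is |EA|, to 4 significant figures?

20.34

T is at the origin; TE runs at 154.8° with length 14.8, so E = (-13.39, 6.302). The perpendicularity gives EH at right angles to TE, so EH runs at -115.2°; with |EH| = 15.1, H = (-19.82, -7.361). ∠EHZ = 79.6° gives HZ at -14.80° from the x-axis; with |HZ| = 16.7, Z = (-3.675, -11.63). ∠HZF = 123.8° gives ZF at 41.40° from the x-axis; with |ZF| = 21.9, F = (12.75, 2.855). The perpendicularity gives FV at right angles to ZF, so FV runs at 131.4°; with |FV| = 14.7, V = (3.031, 13.88). ∠FVA = 49.2° gives VA at -97.80° from the x-axis; with |VA| = 23.2, A = (-0.1172, -9.103). Then |EA| = |A − E| = 20.34.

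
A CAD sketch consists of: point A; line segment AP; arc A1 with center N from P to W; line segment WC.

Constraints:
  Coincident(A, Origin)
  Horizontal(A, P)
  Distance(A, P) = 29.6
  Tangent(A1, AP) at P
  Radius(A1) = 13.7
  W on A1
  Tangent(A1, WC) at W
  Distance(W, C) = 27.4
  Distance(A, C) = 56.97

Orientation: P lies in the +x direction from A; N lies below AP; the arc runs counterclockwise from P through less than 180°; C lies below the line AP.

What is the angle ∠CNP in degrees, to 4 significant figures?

166.4°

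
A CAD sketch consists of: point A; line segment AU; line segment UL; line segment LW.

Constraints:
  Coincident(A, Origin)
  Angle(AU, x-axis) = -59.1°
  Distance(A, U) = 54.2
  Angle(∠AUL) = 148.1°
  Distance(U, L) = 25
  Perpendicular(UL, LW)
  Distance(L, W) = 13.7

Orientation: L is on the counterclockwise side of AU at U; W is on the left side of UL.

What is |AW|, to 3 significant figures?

72.6

A is at the origin; AU runs at -59.1° with length 54.2, so U = 54.2·(cos -59.1°, sin -59.1°) = (27.8, -46.5). ∠AUL = 148.1°, so UL runs at -59.1° + (180° − 148.1°) = -27.2° from the x-axis; with |UL| = 25.0, L = U + 25.0·(cos -27.2°, sin -27.2°) = (50.1, -57.9). The perpendicularity gives LW at right angles to UL; with |LW| = 13.7 on the left of UL, W = L + 13.7·(0.457, 0.889) = (56.3, -45.7). Then |AW| = |W − A| = 72.6.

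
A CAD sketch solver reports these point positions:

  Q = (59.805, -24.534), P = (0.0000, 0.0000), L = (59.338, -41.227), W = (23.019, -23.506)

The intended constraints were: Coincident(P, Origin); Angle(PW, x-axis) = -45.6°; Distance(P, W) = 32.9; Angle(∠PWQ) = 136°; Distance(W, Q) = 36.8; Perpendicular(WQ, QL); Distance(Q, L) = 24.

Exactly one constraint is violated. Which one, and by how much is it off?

Distance(Q, L) = 24 — off by 7.30.

P = (0.00, 0.00) ✓; PW at -45.60° ✓; |PW| = 32.90 ✓; ∠PWQ = 136.0° ✓; |WQ| = 36.80 ✓; ∠(WQ, QL) = 90.00° ✓; |QL| = 16.70 ✗.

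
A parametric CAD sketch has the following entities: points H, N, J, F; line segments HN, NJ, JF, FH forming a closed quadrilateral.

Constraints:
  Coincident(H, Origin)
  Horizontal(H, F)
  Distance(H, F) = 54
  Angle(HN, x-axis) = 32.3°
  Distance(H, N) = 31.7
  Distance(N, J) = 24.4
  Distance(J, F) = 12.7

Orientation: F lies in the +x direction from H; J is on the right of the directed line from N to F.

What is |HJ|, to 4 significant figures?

41.62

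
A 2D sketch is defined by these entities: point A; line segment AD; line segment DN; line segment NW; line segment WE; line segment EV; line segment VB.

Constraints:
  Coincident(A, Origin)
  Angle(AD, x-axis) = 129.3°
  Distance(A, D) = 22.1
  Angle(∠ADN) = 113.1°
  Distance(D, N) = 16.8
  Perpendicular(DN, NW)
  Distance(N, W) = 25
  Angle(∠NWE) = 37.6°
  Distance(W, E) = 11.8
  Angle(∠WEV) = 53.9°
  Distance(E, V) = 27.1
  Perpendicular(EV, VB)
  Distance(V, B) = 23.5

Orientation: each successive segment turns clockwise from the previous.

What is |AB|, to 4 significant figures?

49.41

A is at the origin; AD runs at 129.3° with length 22.1, so D = (-14.00, 17.10). ∠ADN = 113.1° gives DN at 62.40° from the x-axis; with |DN| = 16.8, N = (-6.214, 31.99). DN ⟂ NW, so NW runs at -27.60°; with |NW| = 25.0, W = (15.94, 20.41). ∠NWE = 37.6° gives WE at -170.0° from the x-axis; with |WE| = 11.8, E = (4.320, 18.36). ∠WEV = 53.9° gives EV at 63.90° from the x-axis; with |EV| = 27.1, V = (16.24, 42.70). The perpendicularity gives VB at right angles to EV, so VB runs at -26.10°; with |VB| = 23.5, B = (37.35, 32.36). Then |AB| = |B − A| = 49.41.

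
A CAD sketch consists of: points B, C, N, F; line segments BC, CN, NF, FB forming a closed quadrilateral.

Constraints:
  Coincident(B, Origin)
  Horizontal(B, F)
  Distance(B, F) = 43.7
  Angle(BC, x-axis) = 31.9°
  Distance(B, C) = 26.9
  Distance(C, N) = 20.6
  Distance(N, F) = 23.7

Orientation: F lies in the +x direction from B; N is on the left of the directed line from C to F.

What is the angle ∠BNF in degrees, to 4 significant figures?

66.30°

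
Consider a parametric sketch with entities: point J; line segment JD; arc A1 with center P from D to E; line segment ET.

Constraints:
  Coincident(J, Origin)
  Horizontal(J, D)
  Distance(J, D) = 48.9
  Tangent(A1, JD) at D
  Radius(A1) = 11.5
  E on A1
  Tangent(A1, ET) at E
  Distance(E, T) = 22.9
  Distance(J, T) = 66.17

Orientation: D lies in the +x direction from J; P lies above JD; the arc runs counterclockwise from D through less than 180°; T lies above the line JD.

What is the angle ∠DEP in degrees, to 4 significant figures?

38.92°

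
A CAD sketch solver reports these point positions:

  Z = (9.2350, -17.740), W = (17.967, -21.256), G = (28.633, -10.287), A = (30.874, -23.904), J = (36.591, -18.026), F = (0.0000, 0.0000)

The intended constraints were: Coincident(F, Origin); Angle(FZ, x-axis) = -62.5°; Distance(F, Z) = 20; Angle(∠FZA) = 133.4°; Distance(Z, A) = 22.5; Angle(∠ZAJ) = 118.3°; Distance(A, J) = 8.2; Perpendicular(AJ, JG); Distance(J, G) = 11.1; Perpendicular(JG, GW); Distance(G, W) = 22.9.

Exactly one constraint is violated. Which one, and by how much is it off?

Distance(G, W) = 22.9 — off by 7.60.

F = (0.00, 0.00) ✓; FZ at -62.50° ✓; |FZ| = 20.00 ✓; ∠FZA = 133.4° ✓; |ZA| = 22.50 ✓; ∠ZAJ = 118.3° ✓; |AJ| = 8.200 ✓; ∠(AJ, JG) = 90.00° ✓; |JG| = 11.10 ✓; ∠(JG, GW) = 90.00° ✓; |GW| = 15.30 ✗.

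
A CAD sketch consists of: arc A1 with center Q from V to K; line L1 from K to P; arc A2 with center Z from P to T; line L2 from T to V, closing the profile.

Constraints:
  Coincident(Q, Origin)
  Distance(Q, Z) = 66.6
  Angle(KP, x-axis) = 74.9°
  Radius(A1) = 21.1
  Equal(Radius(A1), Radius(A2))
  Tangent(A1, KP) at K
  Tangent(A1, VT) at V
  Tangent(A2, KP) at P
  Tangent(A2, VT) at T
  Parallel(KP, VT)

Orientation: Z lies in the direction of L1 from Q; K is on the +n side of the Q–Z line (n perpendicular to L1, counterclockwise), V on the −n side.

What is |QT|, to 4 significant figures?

69.86

The slot axis is L1's direction at 74.9°, so u = (cos 74.9°, sin 74.9°) = (0.2605, 0.9655) and n = (−sin 74.9°, cos 74.9°) = (-0.9655, 0.2605). Q is at the origin and Z lies 66.6 along u from Q, so Z = 66.6·u = (17.35, 64.30). Tangency of A1 to both parallel lines with radius 21.1 puts K and V at Q ± 21.1·n: K = (-20.37, 5.497), V = (20.37, -5.497). Equal radii place P and T the same way about Z: P = Z + 21.1·n = (-3.022, 69.80), T = Z − 21.1·n = (37.72, 58.80). Then |QT| = |T − Q| = 69.86.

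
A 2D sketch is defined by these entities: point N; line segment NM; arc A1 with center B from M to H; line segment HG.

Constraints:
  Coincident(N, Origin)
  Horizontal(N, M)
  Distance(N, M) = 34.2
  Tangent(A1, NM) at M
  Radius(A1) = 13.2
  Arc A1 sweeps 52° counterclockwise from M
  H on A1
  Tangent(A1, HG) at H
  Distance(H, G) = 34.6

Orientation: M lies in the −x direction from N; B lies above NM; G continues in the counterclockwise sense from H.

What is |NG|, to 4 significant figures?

32.43

N is at the origin; N and M share the same y with |NM| = 34.2 and M on the −x side, so M = (-34.20, 0.000). Since A1 is tangent to NM there, BM ⟂ NM, so B = M + (0, 13.2) = (-34.20, 13.20). On A1, M sits at bearing -90° from B; a 52° counterclockwise sweep puts H at bearing -38°, so H = B + 13.2·(cos -38°, sin -38°) = (-23.80, 5.073). Tangency of A1 to HG means the radius BH is perpendicular to HG, so HG runs along (−sin -38°, cos -38°); with |HG| = 34.6, G = (-2.496, 32.34). Then |NG| = |G − N| = 32.43.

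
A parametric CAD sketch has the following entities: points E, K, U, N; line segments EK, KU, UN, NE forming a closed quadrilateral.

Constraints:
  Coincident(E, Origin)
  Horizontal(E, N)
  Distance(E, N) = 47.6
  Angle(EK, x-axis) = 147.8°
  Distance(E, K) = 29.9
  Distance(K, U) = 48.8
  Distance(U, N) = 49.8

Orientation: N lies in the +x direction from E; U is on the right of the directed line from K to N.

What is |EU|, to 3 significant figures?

23.6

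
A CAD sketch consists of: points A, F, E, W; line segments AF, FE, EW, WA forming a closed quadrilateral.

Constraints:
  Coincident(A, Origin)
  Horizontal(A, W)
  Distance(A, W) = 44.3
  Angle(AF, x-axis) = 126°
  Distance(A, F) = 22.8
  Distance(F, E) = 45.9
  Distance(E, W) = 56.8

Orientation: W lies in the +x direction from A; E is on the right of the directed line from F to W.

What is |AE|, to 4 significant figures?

27.43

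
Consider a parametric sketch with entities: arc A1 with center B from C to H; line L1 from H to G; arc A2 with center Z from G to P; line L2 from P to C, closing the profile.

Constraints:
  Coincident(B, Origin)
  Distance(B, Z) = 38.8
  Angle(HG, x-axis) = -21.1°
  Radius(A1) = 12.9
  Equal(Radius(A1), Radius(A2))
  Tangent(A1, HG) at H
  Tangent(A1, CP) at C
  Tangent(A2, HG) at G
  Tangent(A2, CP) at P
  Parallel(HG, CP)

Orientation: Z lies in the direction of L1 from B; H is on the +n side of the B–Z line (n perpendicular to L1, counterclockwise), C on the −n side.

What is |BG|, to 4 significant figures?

40.89

The slot axis is L1's direction at -21.1°, so u = (cos -21.1°, sin -21.1°) = (0.9330, -0.3600) and n = (−sin -21.1°, cos -21.1°) = (0.3600, 0.9330). B is at the origin and Z lies 38.8 along u from B, so Z = 38.8·u = (36.20, -13.97). Tangency of A1 to both parallel lines with radius 12.9 puts H and C at B ± 12.9·n: H = (4.644, 12.04), C = (-4.644, -12.04). Equal radii place G and P the same way about Z: G = Z + 12.9·n = (40.84, -1.933), P = Z − 12.9·n = (31.55, -26.00). Then |BG| = |G − B| = 40.89.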